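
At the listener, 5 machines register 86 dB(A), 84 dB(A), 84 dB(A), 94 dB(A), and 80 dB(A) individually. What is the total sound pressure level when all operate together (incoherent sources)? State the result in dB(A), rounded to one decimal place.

For uncorrelated sources the intensities add, so convert each level to linear form, sum, and take 10·log₁₀ of the total.
Σ 10^(L/10) = 10^(86/10) + 10^(84/10) + 10^(84/10) + 10^(94/10) + 10^(80/10) = 3.512e+09.
L_total = 10·log₁₀(3.512e+09) = 95.46 dB(A).

95.5 dB(A)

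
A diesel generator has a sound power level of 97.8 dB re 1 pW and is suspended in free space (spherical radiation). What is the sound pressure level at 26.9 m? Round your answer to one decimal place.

58.2 dB

Free-field spherical radiation: L_p = L_w − 10·log₁₀(4π·r²), r = 26.9 m.
4π·r² = 9093 m², 10·log₁₀ of that is 39.587 dB.
L_p = 97.8 − 39.587 = 58.21 dB.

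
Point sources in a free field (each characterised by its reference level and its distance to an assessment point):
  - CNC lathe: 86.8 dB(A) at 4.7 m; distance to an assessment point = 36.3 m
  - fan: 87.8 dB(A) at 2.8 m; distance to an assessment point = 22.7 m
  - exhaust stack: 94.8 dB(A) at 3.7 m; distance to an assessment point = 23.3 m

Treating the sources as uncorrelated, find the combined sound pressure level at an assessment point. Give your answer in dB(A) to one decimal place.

79.7 dB(A)

First find each source's level at the receiver (point-source: −20·log₁₀(r/r_ref)), then combine on an intensity basis.
CNC lathe: 86.8 − 20·log₁₀(36.3/4.7) = 86.8 − 17.76 = 69.04 dB(A).
fan: 87.8 − 20·log₁₀(22.7/2.8) = 87.8 − 18.18 = 69.62 dB(A).
exhaust stack: 94.8 − 20·log₁₀(23.3/3.7) = 94.8 − 15.98 = 78.82 dB(A).
Σ 10^(L/10) = 9.335e+07 → L_total = 10·log₁₀(9.335e+07) = 79.70 dB(A).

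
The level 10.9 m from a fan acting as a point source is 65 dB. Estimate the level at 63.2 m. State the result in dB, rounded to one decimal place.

49.7 dB

Spherical spreading from a point source gives a 20·log₁₀(r₂/r₁) drop.
L₂ = 65 − 20·log₁₀(63.2/10.9) = 65 − 15.266 = 49.73 dB.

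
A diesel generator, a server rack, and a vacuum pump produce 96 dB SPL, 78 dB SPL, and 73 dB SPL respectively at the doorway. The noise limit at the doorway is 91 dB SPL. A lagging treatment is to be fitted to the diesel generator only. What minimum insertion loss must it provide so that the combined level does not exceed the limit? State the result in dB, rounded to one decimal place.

Fixed contribution from the other sources: Σ 10^(L/10) = 10^(78/10) + 10^(73/10) = 8.305e+07 (79.19 dB SPL).
The limit corresponds to 10^(91/10) = 1.259e+09; subtracting the fixed part leaves 1.176e+09 for the diesel generator, i.e. 90.70 dB SPL.
Required insertion loss = 96 − 90.70 = 5.30 dB.

5.3 dB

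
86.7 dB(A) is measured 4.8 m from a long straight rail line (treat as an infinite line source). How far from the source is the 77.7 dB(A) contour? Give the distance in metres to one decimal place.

38.1 m

For a line source L₁ − L₂ = 10·log₁₀(r₂/r₁), so r₂ = r₁·10^((L₁−L₂)/10).
r₂ = 4.8·10^((86.7−77.7)/10) = 4.8·10^(9.0/10) = 38.13 m.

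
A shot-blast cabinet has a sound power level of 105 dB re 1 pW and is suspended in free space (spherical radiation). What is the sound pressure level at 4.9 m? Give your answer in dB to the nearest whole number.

The power spreads over a sphere of area 4π·r², so L_p = L_w − 10·log₁₀(4π·r²).
4π·r² = 301.7 m², 10·log₁₀ of that is 24.796 dB.
L_p = 105 − 24.796 = 80.20 dB.

80 dB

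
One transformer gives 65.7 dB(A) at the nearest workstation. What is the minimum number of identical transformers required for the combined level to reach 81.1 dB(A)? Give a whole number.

35

N identical sources give L₁ + 10·log₁₀ N, so require 10·log₁₀ N ≥ 81.1 − 65.7 = 15.4 dB.
N ≥ 10^(15.4/10) = 34.674, so N = 35.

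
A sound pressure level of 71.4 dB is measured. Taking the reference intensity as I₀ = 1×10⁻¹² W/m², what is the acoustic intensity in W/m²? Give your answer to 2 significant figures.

1.4e-05 W/m²

I/I₀ = 10^(71.4/10) = 1.38e+07, so I = 1.38e+07 × 10⁻¹² W/m².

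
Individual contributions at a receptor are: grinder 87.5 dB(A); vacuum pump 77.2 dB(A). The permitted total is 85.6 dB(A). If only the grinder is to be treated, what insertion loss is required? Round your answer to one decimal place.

2.6 dB

Fixed contribution from the other source: Σ 10^(L/10) = 10^(77.2/10) = 5.248e+07 (77.20 dB(A)).
The limit corresponds to 10^(85.6/10) = 3.631e+08; subtracting the fixed part leaves 3.106e+08 for the grinder, i.e. 84.92 dB(A).
So the grinder must be reduced from 87.5 to 84.92 dB(A): IL = 2.58 dB.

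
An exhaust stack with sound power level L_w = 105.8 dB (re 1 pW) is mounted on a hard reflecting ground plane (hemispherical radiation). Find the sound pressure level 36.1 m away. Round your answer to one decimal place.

The power spreads over a hemisphere of area 2π·r², so L_p = L_w − 10·log₁₀(2π·r²).
2π·r² = 8188 m², 10·log₁₀ of that is 39.132 dB.
L_p = 105.8 − 39.132 = 66.67 dB.

66.7 dB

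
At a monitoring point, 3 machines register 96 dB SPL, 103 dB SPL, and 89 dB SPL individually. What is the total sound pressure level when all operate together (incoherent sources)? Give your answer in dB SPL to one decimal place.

Incoherent sources combine by intensity addition: L_total = 10·log₁₀(Σ 10^(L_i/10)).
Σ 10^(L/10) = 10^(96/10) + 10^(103/10) + 10^(89/10) = 2.473e+10.
L_total = 10·log₁₀(2.473e+10) = 103.93 dB SPL.

103.9 dB SPL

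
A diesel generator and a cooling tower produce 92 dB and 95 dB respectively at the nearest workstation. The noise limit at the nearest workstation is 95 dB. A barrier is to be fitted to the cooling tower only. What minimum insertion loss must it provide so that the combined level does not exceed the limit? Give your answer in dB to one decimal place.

The untreated sources together contribute 10^(92/10) = 1.585e+09, i.e. 92.00 dB.
To meet 95 dB overall, the treated cooling tower may contribute at most 10^(95/10) − 1.585e+09 = 1.577e+09, i.e. 91.98 dB.
So the cooling tower must be reduced from 95 to 91.98 dB: IL = 3.02 dB.

3.0 dB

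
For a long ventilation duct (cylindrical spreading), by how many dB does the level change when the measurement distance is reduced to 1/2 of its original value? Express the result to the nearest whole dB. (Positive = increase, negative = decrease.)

With cylindrical spreading the level changes by −10·log₁₀(r₂/r₁).
ΔL = −10·log₁₀(0.5) = +3.01 dB.

+3 dB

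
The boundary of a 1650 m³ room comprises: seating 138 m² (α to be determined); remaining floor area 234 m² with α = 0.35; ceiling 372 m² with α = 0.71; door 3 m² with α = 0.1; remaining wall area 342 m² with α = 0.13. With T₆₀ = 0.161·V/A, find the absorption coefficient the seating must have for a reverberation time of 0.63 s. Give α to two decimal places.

Required total absorption A = 0.161·1650/0.63 = 421.67 m².
Absorption from the other surfaces = 234·0.35 + 372·0.71 + 3·0.1 + 342·0.13 = 390.78 m², so the seating must supply 30.89 m² over 138 m².
α = 30.89/138 = 0.224.

0.22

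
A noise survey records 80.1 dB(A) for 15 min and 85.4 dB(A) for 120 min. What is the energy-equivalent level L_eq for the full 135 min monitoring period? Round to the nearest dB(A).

85 dB(A)

L_eq = 10·log₁₀[(1/T)·Σ tᵢ·10^(Lᵢ/10)] with T = 135 min.
Σ tᵢ·10^(Lᵢ/10) = 15·10^(80.1/10) + 120·10^(85.4/10) = 4.314e+10.
L_eq = 10·log₁₀(4.314e+10/135) = 85.05 dB(A).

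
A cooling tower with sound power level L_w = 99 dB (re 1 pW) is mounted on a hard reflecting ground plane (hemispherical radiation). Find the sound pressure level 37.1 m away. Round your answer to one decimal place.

L_p = L_w − 10·log₁₀(2π·r²) with r = 37.1 m.
2π·r² = 8648 m², 10·log₁₀ of that is 39.369 dB.
L_p = 99 − 39.369 = 59.63 dB.

59.6 dB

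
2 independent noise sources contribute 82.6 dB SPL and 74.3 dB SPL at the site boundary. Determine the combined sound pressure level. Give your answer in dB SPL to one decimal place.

For uncorrelated sources the intensities add, so convert each level to linear form, sum, and take 10·log₁₀ of the total.
Σ 10^(L/10) = 10^(82.6/10) + 10^(74.3/10) = 2.089e+08.
L_total = 10·log₁₀(2.089e+08) = 83.20 dB SPL.

83.2 dB SPL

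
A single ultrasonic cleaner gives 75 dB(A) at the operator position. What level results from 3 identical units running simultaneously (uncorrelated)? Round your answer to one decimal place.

79.8 dB(A)

L_total = L₁ + 10·log₁₀ N for N identical incoherent sources.
L_total = 75 + 10·log₁₀(3) = 75 + 4.771 = 79.77 dB(A).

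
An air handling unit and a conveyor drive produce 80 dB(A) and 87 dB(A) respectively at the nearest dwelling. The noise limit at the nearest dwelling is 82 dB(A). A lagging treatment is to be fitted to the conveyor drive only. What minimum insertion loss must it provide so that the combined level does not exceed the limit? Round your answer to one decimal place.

9.3 dB

Fixed contribution from the other source: Σ 10^(L/10) = 10^(80/10) = 1.000e+08 (80.00 dB(A)).
To meet 82 dB(A) overall, the treated conveyor drive may contribute at most 10^(82/10) − 1.000e+08 = 5.849e+07, i.e. 77.67 dB(A).
So the conveyor drive must be reduced from 87 to 77.67 dB(A): IL = 9.33 dB.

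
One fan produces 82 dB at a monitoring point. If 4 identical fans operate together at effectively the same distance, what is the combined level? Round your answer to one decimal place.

88.0 dB

L_total = L₁ + 10·log₁₀ N for N identical incoherent sources.
L_total = 82 + 10·log₁₀(4) = 82 + 6.021 = 88.02 dB.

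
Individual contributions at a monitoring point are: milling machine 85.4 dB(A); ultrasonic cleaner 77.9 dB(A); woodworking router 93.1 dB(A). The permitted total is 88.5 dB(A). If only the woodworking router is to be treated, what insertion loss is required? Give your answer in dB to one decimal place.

8.3 dB

Fixed contribution from the other sources: Σ 10^(L/10) = 10^(85.4/10) + 10^(77.9/10) = 4.084e+08 (86.11 dB(A)).
The limit corresponds to 10^(88.5/10) = 7.079e+08; subtracting the fixed part leaves 2.995e+08 for the woodworking router, i.e. 84.76 dB(A).
So the woodworking router must be reduced from 93.1 to 84.76 dB(A): IL = 8.34 dB.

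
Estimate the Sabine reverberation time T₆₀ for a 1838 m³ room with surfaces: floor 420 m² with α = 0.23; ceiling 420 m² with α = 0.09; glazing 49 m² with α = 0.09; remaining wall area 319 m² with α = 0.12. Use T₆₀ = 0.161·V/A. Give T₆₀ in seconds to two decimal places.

1.67 s

Total absorption A = 420·0.23 + 420·0.09 + 49·0.09 + 319·0.12 = 177.09 m² sabins.
T₆₀ = 0.161·V/A = 0.161·1838/177.09 = 1.671 s.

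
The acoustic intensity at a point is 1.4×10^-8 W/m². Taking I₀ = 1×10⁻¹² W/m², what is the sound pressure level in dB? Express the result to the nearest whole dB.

I/I₀ = 1.4×10^-8/10⁻¹² = 1.4×10^4, and L = 10·log₁₀(I/I₀).
L = 10·(0.1461 + 4) = 41.46 dB.

41 dB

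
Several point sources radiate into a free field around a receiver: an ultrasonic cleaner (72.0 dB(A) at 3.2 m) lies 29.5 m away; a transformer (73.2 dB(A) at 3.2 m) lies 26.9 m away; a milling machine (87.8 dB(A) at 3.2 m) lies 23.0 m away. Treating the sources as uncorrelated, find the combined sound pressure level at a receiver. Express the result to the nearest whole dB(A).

71 dB(A)

First find each source's level at the receiver (point-source: −20·log₁₀(r/r_ref)), then combine on an intensity basis.
ultrasonic cleaner: 72.0 − 20·log₁₀(29.5/3.2) = 72.0 − 19.29 = 52.71 dB(A).
transformer: 73.2 − 20·log₁₀(26.9/3.2) = 73.2 − 18.49 = 54.71 dB(A).
milling machine: 87.8 − 20·log₁₀(23.0/3.2) = 87.8 − 17.13 = 70.67 dB(A).
Σ 10^(L/10) = 1.215e+07 → L_total = 10·log₁₀(1.215e+07) = 70.84 dB(A).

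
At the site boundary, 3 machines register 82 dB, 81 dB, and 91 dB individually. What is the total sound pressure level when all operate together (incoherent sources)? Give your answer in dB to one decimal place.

91.9 dB

For uncorrelated sources the intensities add, so convert each level to linear form, sum, and take 10·log₁₀ of the total.
Σ 10^(L/10) = 10^(82/10) + 10^(81/10) + 10^(91/10) = 1.543e+09.
L_total = 10·log₁₀(1.543e+09) = 91.88 dB.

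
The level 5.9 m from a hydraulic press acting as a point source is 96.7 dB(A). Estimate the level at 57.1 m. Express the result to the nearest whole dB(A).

Point-source attenuation: ΔL = 20·log₁₀(r₂/r₁) = 20·log₁₀(57.1/5.9) = 19.716 dB.
L₂ = 96.7 − 20·log₁₀(57.1/5.9) = 96.7 − 19.716 = 76.98 dB(A).

77 dB(A)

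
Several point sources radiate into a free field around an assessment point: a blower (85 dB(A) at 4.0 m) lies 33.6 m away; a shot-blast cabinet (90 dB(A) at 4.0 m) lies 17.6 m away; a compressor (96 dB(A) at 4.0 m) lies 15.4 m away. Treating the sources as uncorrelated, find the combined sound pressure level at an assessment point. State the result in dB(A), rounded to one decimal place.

85.1 dB(A)

Apply inverse-square spreading to bring every level to the receiver, then sum 10^(L/10).
blower: 85 − 20·log₁₀(33.6/4.0) = 85 − 18.49 = 66.51 dB(A).
shot-blast cabinet: 90 − 20·log₁₀(17.6/4.0) = 90 − 12.87 = 77.13 dB(A).
compressor: 96 − 20·log₁₀(15.4/4.0) = 96 − 11.71 = 84.29 dB(A).
Σ 10^(L/10) = 3.247e+08 → L_total = 10·log₁₀(3.247e+08) = 85.12 dB(A).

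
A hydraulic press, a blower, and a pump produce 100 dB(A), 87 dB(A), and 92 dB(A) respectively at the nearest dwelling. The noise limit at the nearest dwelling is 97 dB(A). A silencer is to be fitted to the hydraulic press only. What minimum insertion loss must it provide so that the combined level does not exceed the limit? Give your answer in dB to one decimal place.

5.3 dB

Fixed contribution from the other sources: Σ 10^(L/10) = 10^(87/10) + 10^(92/10) = 2.086e+09 (93.19 dB(A)).
To meet 97 dB(A) overall, the treated hydraulic press may contribute at most 10^(97/10) − 2.086e+09 = 2.926e+09, i.e. 94.66 dB(A).
Required insertion loss = 100 − 94.66 = 5.34 dB.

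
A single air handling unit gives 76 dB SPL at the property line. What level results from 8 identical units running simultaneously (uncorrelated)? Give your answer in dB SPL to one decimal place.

N identical incoherent sources raise the level by 10·log₁₀ N.
L_total = 76 + 10·log₁₀(8) = 76 + 9.031 = 85.03 dB SPL.

85.0 dB SPL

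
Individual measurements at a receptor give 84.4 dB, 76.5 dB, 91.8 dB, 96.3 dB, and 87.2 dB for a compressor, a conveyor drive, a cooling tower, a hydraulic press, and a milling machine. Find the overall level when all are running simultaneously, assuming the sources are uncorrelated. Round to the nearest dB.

98 dB

For uncorrelated sources the intensities add, so convert each level to linear form, sum, and take 10·log₁₀ of the total.
Σ 10^(L/10) = 10^(84.4/10) + 10^(76.5/10) + 10^(91.8/10) + 10^(96.3/10) + 10^(87.2/10) = 6.624e+09.
L_total = 10·log₁₀(6.624e+09) = 98.21 dB.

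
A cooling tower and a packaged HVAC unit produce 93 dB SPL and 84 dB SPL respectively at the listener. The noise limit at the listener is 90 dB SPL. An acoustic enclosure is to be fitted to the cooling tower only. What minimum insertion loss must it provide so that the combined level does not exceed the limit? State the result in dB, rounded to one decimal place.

Fixed contribution from the other source: Σ 10^(L/10) = 10^(84/10) = 2.512e+08 (84.00 dB SPL).
The limit corresponds to 10^(90/10) = 1.000e+09; subtracting the fixed part leaves 7.488e+08 for the cooling tower, i.e. 88.74 dB SPL.
Required insertion loss = 93 − 88.74 = 4.26 dB.

4.3 dB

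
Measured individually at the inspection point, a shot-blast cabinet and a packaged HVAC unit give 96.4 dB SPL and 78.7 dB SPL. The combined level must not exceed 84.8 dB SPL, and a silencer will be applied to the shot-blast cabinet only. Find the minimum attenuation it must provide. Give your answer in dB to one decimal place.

Everything except the shot-blast cabinet sums to 10^(78.7/10) = 7.413e+07 in linear terms, 78.70 dB SPL.
The limit corresponds to 10^(84.8/10) = 3.020e+08; subtracting the fixed part leaves 2.279e+08 for the shot-blast cabinet, i.e. 83.58 dB SPL.
So the shot-blast cabinet must be reduced from 96.4 to 83.58 dB SPL: IL = 12.82 dB.

12.8 dB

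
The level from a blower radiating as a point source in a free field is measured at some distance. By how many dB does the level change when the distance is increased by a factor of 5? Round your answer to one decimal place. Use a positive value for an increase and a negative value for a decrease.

With spherical spreading the level changes by −20·log₁₀(r₂/r₁).
ΔL = −20·log₁₀(5) = -13.98 dB.

-14.0 dB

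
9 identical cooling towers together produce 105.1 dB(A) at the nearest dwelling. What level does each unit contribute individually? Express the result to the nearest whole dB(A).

96 dB(A)

9 equal contributions raise the level by 10·log₁₀ 9 = 9.542 dB, so each unit alone gives 105.1 − 9.542.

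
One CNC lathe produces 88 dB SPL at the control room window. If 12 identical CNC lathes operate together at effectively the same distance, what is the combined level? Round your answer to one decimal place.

N identical incoherent sources raise the level by 10·log₁₀ N.
L_total = 88 + 10·log₁₀(12) = 88 + 10.792 = 98.79 dB SPL.

98.8 dB SPL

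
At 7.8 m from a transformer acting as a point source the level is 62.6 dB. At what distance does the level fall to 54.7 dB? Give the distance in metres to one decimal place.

19.4 m

Point-source spreading drops the level by 20·log₁₀(r₂/r₁); inverting, r₂/r₁ = 10^(ΔL/20).
r₂ = 7.8·10^((62.6−54.7)/20) = 7.8·10^(7.9/20) = 19.37 m.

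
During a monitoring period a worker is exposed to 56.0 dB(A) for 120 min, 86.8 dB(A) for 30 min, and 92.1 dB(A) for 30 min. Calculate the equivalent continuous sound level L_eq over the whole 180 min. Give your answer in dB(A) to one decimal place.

85.4 dB(A)

The energy average is taken in the linear domain: L_eq = 10·log₁₀[(Σ tᵢ·10^(Lᵢ/10))/T], T = 180 min.
Σ tᵢ·10^(Lᵢ/10) = 120·10^(56.0/10) + 30·10^(86.8/10) + 30·10^(92.1/10) = 6.306e+10.
L_eq = 10·log₁₀(6.306e+10/180) = 85.44 dB(A).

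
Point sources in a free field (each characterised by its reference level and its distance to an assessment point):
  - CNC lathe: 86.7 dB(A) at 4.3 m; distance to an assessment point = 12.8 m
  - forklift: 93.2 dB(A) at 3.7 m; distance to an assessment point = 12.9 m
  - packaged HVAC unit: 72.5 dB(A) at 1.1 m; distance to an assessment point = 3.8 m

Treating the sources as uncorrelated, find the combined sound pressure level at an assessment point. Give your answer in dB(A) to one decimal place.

83.5 dB(A)

Propagate each source to the receiver with L = L_ref − 20·log₁₀(r/r_ref), then add intensities.
CNC lathe: 86.7 − 20·log₁₀(12.8/4.3) = 86.7 − 9.47 = 77.23 dB(A).
forklift: 93.2 − 20·log₁₀(12.9/3.7) = 93.2 − 10.85 = 82.35 dB(A).
packaged HVAC unit: 72.5 − 20·log₁₀(3.8/1.1) = 72.5 − 10.77 = 61.73 dB(A).
Σ 10^(L/10) = 2.262e+08 → L_total = 10·log₁₀(2.262e+08) = 83.54 dB(A).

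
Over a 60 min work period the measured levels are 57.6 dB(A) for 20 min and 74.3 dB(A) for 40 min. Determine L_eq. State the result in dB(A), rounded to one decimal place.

The energy average is taken in the linear domain: L_eq = 10·log₁₀[(Σ tᵢ·10^(Lᵢ/10))/T], T = 60 min.
Σ tᵢ·10^(Lᵢ/10) = 20·10^(57.6/10) + 40·10^(74.3/10) = 1.088e+09.
L_eq = 10·log₁₀(1.088e+09/60) = 72.59 dB(A).

72.6 dB(A)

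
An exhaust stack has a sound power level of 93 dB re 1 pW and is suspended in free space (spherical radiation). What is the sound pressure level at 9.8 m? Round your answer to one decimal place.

62.2 dB

Free-field spherical radiation: L_p = L_w − 10·log₁₀(4π·r²), r = 9.8 m.
4π·r² = 1207 m², 10·log₁₀ of that is 30.817 dB.
L_p = 93 − 30.817 = 62.18 dB.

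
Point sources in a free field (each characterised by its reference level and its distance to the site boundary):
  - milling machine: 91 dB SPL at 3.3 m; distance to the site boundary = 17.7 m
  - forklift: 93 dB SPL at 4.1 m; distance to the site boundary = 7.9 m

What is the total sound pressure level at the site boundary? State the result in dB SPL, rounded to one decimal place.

87.6 dB SPL

Apply inverse-square spreading to bring every level to the receiver, then sum 10^(L/10).
milling machine: 91 − 20·log₁₀(17.7/3.3) = 91 − 14.59 = 76.41 dB SPL.
forklift: 93 − 20·log₁₀(7.9/4.1) = 93 − 5.70 = 87.30 dB SPL.
Σ 10^(L/10) = 5.812e+08 → L_total = 10·log₁₀(5.812e+08) = 87.64 dB SPL.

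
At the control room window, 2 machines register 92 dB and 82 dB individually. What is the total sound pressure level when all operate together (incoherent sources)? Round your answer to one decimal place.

92.4 dB

Incoherent sources combine by intensity addition: L_total = 10·log₁₀(Σ 10^(L_i/10)).
Σ 10^(L/10) = 10^(92/10) + 10^(82/10) = 1.743e+09.
L_total = 10·log₁₀(1.743e+09) = 92.41 dB.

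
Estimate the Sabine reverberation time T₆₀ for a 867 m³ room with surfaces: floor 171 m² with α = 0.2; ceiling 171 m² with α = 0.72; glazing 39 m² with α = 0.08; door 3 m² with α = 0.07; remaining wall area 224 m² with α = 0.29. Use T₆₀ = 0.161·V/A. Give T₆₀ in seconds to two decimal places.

Total absorption A = 171·0.2 + 171·0.72 + 39·0.08 + 3·0.07 + 224·0.29 = 225.61 m² sabins.
T₆₀ = 0.161 × 867 / 225.61 = 0.619 s.

0.62 s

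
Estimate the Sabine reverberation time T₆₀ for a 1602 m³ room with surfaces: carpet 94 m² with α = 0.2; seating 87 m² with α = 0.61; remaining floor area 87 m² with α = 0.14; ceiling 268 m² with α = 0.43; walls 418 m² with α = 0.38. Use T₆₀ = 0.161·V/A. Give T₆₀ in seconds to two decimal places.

Summing Sᵢαᵢ: 94·0.2 + 87·0.61 + 87·0.14 + 268·0.43 + 418·0.38 = 358.13 m².
T₆₀ = 0.161 × 1602 / 358.13 = 0.720 s.

0.72 s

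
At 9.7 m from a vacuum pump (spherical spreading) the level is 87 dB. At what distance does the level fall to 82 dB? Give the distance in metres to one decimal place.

17.2 m

For a point source L₁ − L₂ = 20·log₁₀(r₂/r₁), so r₂ = r₁·10^((L₁−L₂)/20).
r₂ = 9.7·10^((87−82)/20) = 9.7·10^(5.0/20) = 17.25 m.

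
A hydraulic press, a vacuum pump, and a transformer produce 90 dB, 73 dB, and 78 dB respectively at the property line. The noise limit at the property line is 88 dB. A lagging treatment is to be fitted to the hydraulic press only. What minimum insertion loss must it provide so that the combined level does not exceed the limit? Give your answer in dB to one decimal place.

2.6 dB

Fixed contribution from the other sources: Σ 10^(L/10) = 10^(73/10) + 10^(78/10) = 8.305e+07 (79.19 dB).
To meet 88 dB overall, the treated hydraulic press may contribute at most 10^(88/10) − 8.305e+07 = 5.479e+08, i.e. 87.39 dB.
Required insertion loss = 90 − 87.39 = 2.61 dB.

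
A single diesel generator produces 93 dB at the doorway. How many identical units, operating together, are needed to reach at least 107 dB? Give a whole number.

Need L₁ + 10·log₁₀ N ≥ 107, i.e. log₁₀ N ≥ 1.40.
N ≥ 10^(14.0/10) = 25.119, so N = 26.

26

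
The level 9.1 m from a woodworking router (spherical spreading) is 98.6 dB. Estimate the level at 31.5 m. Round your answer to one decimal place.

87.8 dB

Point-source attenuation: ΔL = 20·log₁₀(r₂/r₁) = 20·log₁₀(31.5/9.1) = 10.785 dB.
L₂ = 98.6 − 20·log₁₀(31.5/9.1) = 98.6 − 10.785 = 87.81 dB.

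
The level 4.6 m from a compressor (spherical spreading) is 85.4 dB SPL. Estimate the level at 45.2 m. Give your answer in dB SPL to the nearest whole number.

Spherical spreading from a point source gives a 20·log₁₀(r₂/r₁) drop.
L₂ = 85.4 − 20·log₁₀(45.2/4.6) = 85.4 − 19.848 = 65.55 dB SPL.

66 dB SPL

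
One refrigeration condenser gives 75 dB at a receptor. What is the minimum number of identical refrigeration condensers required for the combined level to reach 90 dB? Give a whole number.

Need L₁ + 10·log₁₀ N ≥ 90, i.e. log₁₀ N ≥ 1.50.
N ≥ 10^(15.0/10) = 31.623, so N = 32.

32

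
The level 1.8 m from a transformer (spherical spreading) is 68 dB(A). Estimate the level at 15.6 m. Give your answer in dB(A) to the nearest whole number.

49 dB(A)

For a point source, L₂ = L₁ − 20·log₁₀(r₂/r₁).
L₂ = 68 − 20·log₁₀(15.6/1.8) = 68 − 18.757 = 49.24 dB(A).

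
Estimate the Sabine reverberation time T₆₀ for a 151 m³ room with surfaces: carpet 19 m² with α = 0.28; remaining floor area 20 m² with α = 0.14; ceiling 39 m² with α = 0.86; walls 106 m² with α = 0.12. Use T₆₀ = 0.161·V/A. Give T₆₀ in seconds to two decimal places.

A = Σ Sᵢαᵢ = 19·0.28 + 20·0.14 + 39·0.86 + 106·0.12 = 54.38 m².
T₆₀ = 0.161·V/A = 0.161·151/54.38 = 0.447 s.

0.45 s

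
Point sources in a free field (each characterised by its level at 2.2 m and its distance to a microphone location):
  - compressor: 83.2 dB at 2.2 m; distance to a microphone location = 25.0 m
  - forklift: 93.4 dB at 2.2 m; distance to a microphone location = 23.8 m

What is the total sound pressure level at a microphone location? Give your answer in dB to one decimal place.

Apply inverse-square spreading to bring every level to the receiver, then sum 10^(L/10).
compressor: 83.2 − 20·log₁₀(25.0/2.2) = 83.2 − 21.11 = 62.09 dB.
forklift: 93.4 − 20·log₁₀(23.8/2.2) = 93.4 − 20.68 = 72.72 dB.
Σ 10^(L/10) = 2.031e+07 → L_total = 10·log₁₀(2.031e+07) = 73.08 dB.

73.1 dB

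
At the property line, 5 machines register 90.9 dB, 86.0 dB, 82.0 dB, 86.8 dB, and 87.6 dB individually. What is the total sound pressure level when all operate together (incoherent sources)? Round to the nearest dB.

For uncorrelated sources the intensities add, so convert each level to linear form, sum, and take 10·log₁₀ of the total.
Σ 10^(L/10) = 10^(90.9/10) + 10^(86.0/10) + 10^(82.0/10) + 10^(86.8/10) + 10^(87.6/10) = 2.841e+09.
L_total = 10·log₁₀(2.841e+09) = 94.53 dB.

95 dB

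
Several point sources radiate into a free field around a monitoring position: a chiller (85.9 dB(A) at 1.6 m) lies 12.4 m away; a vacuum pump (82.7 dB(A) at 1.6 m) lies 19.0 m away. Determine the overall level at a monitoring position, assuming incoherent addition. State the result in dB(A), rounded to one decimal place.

68.9 dB(A)

Apply inverse-square spreading to bring every level to the receiver, then sum 10^(L/10).
chiller: 85.9 − 20·log₁₀(12.4/1.6) = 85.9 − 17.79 = 68.11 dB(A).
vacuum pump: 82.7 − 20·log₁₀(19.0/1.6) = 82.7 − 21.49 = 61.21 dB(A).
Σ 10^(L/10) = 7.798e+06 → L_total = 10·log₁₀(7.798e+06) = 68.92 dB(A).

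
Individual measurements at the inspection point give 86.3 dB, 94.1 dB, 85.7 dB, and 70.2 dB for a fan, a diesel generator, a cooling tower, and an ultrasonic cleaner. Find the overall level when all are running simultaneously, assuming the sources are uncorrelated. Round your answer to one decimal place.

For uncorrelated sources the intensities add, so convert each level to linear form, sum, and take 10·log₁₀ of the total.
Σ 10^(L/10) = 10^(86.3/10) + 10^(94.1/10) + 10^(85.7/10) + 10^(70.2/10) = 3.379e+09.
L_total = 10·log₁₀(3.379e+09) = 95.29 dB.

95.3 dB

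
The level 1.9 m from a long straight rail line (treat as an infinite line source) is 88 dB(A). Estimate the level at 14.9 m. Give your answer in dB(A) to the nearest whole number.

Cylindrical spreading from a line source gives a 10·log₁₀(r₂/r₁) drop.
L₂ = 88 − 10·log₁₀(14.9/1.9) = 88 − 8.944 = 79.06 dB(A).

79 dB(A)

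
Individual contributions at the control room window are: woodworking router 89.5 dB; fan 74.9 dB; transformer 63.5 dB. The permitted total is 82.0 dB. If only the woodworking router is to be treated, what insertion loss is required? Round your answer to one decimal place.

The untreated sources together contribute 10^(74.9/10) + 10^(63.5/10) = 3.314e+07, i.e. 75.20 dB.
The limit corresponds to 10^(82.0/10) = 1.585e+08; subtracting the fixed part leaves 1.253e+08 for the woodworking router, i.e. 80.98 dB.
Required insertion loss = 89.5 − 80.98 = 8.52 dB.

8.5 dB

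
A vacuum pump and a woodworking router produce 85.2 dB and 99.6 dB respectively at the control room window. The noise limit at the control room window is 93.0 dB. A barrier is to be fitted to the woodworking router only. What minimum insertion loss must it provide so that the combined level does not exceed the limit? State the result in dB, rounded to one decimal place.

Everything except the woodworking router sums to 10^(85.2/10) = 3.311e+08 in linear terms, 85.20 dB.
The limit corresponds to 10^(93.0/10) = 1.995e+09; subtracting the fixed part leaves 1.664e+09 for the woodworking router, i.e. 92.21 dB.
So the woodworking router must be reduced from 99.6 to 92.21 dB: IL = 7.39 dB.

7.4 dB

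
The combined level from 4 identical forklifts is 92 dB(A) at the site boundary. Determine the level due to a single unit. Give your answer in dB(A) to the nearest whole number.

86 dB(A)

4 equal contributions raise the level by 10·log₁₀ 4 = 6.021 dB, so each unit alone gives 92 − 6.021.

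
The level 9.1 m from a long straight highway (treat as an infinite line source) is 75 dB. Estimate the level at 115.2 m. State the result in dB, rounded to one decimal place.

Cylindrical spreading from a line source gives a 10·log₁₀(r₂/r₁) drop.
L₂ = 75 − 10·log₁₀(115.2/9.1) = 75 − 11.024 = 63.98 dB.

64.0 dB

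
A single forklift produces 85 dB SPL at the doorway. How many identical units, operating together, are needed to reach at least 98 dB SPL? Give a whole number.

20

Need L₁ + 10·log₁₀ N ≥ 98, i.e. log₁₀ N ≥ 1.30.
N ≥ 10^(13.0/10) = 19.953, so N = 20.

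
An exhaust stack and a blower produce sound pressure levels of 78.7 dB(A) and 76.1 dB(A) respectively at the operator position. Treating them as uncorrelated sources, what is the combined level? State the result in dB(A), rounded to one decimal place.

Incoherent sources combine by intensity addition: L_total = 10·log₁₀(Σ 10^(L_i/10)).
Σ 10^(L/10) = 10^(78.7/10) + 10^(76.1/10) = 1.149e+08.
L_total = 10·log₁₀(1.149e+08) = 80.60 dB(A).

80.6 dB(A)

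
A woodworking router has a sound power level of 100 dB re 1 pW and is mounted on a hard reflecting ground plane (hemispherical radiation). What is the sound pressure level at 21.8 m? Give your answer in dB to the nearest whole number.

65 dB

Free-field hemispherical radiation: L_p = L_w − 10·log₁₀(2π·r²), r = 21.8 m.
2π·r² = 2986 m², 10·log₁₀ of that is 34.751 dB.
L_p = 100 − 34.751 = 65.25 dB.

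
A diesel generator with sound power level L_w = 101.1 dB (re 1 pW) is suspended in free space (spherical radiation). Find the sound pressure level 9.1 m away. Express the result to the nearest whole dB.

Free-field spherical radiation: L_p = L_w − 10·log₁₀(4π·r²), r = 9.1 m.
4π·r² = 1041 m², 10·log₁₀ of that is 30.173 dB.
L_p = 101.1 − 30.173 = 70.93 dB.

71 dB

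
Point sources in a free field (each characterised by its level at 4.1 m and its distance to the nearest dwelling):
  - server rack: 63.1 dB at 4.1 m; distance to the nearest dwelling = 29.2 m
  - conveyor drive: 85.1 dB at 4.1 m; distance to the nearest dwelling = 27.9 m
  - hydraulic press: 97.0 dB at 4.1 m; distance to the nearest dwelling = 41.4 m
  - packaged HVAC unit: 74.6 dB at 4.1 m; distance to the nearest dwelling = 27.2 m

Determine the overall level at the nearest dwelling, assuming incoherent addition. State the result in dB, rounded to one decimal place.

First find each source's level at the receiver (point-source: −20·log₁₀(r/r_ref)), then combine on an intensity basis.
server rack: 63.1 − 20·log₁₀(29.2/4.1) = 63.1 − 17.05 = 46.05 dB.
conveyor drive: 85.1 − 20·log₁₀(27.9/4.1) = 85.1 − 16.66 = 68.44 dB.
hydraulic press: 97.0 − 20·log₁₀(41.4/4.1) = 97.0 − 20.08 = 76.92 dB.
packaged HVAC unit: 74.6 − 20·log₁₀(27.2/4.1) = 74.6 − 16.44 = 58.16 dB.
Σ 10^(L/10) = 5.684e+07 → L_total = 10·log₁₀(5.684e+07) = 77.55 dB.

77.5 dB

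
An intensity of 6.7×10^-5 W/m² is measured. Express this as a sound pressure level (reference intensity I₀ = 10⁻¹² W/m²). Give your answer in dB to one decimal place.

78.3 dB

I/I₀ = 6.7×10^-5/10⁻¹² = 6.7×10^7, and L = 10·log₁₀(I/I₀).
L = 10·(0.8261 + 7) = 78.26 dB.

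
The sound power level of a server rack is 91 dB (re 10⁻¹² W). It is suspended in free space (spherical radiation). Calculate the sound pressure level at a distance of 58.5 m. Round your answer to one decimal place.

44.7 dB

Free-field spherical radiation: L_p = L_w − 10·log₁₀(4π·r²), r = 58.5 m.
4π·r² = 4.301e+04 m², 10·log₁₀ of that is 46.335 dB.
L_p = 91 − 46.335 = 44.66 dB.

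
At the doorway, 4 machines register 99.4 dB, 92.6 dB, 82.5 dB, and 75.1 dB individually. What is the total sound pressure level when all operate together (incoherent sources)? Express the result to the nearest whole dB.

Incoherent sources combine by intensity addition: L_total = 10·log₁₀(Σ 10^(L_i/10)).
Σ 10^(L/10) = 10^(99.4/10) + 10^(92.6/10) + 10^(82.5/10) + 10^(75.1/10) = 1.074e+10.
L_total = 10·log₁₀(1.074e+10) = 100.31 dB.

100 dB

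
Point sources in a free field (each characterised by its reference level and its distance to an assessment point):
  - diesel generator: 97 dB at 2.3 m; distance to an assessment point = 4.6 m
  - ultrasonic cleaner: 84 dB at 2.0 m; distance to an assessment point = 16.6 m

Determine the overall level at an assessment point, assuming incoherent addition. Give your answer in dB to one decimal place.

91.0 dB

Apply inverse-square spreading to bring every level to the receiver, then sum 10^(L/10).
diesel generator: 97 − 20·log₁₀(4.6/2.3) = 97 − 6.02 = 90.98 dB.
ultrasonic cleaner: 84 − 20·log₁₀(16.6/2.0) = 84 − 18.38 = 65.62 dB.
Σ 10^(L/10) = 1.257e+09 → L_total = 10·log₁₀(1.257e+09) = 90.99 dB.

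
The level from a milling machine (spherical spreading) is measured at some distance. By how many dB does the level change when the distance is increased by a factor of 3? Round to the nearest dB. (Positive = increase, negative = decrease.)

-10 dB

With spherical spreading the level changes by −20·log₁₀(r₂/r₁).
ΔL = −20·log₁₀(3) = -9.54 dB.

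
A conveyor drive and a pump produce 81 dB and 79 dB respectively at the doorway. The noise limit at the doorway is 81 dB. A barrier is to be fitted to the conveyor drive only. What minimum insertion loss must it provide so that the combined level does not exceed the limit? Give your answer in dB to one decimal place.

4.3 dB

The untreated sources together contribute 10^(79/10) = 7.943e+07, i.e. 79.00 dB.
To meet 81 dB overall, the treated conveyor drive may contribute at most 10^(81/10) − 7.943e+07 = 4.646e+07, i.e. 76.67 dB.
So the conveyor drive must be reduced from 81 to 76.67 dB: IL = 4.33 dB.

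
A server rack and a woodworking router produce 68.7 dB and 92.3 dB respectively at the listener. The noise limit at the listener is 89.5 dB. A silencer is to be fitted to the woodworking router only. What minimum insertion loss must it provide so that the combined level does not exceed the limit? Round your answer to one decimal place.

Everything except the woodworking router sums to 10^(68.7/10) = 7.413e+06 in linear terms, 68.70 dB.
The limit corresponds to 10^(89.5/10) = 8.913e+08; subtracting the fixed part leaves 8.838e+08 for the woodworking router, i.e. 89.46 dB.
So the woodworking router must be reduced from 92.3 to 89.46 dB: IL = 2.84 dB.

2.8 dB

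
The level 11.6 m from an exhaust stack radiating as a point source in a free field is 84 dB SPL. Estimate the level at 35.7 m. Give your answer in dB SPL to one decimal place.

Spherical spreading from a point source gives a 20·log₁₀(r₂/r₁) drop.
L₂ = 84 − 20·log₁₀(35.7/11.6) = 84 − 9.764 = 74.24 dB SPL.

74.2 dB SPL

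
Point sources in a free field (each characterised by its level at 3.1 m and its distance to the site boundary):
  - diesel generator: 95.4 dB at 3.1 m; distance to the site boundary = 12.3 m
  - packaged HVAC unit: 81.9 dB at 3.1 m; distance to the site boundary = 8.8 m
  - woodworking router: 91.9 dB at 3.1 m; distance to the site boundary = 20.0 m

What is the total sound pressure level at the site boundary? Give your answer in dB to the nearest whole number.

84 dB

First find each source's level at the receiver (point-source: −20·log₁₀(r/r_ref)), then combine on an intensity basis.
diesel generator: 95.4 − 20·log₁₀(12.3/3.1) = 95.4 − 11.97 = 83.43 dB.
packaged HVAC unit: 81.9 − 20·log₁₀(8.8/3.1) = 81.9 − 9.06 = 72.84 dB.
woodworking router: 91.9 − 20·log₁₀(20.0/3.1) = 91.9 − 16.19 = 75.71 dB.
Σ 10^(L/10) = 2.767e+08 → L_total = 10·log₁₀(2.767e+08) = 84.42 dB.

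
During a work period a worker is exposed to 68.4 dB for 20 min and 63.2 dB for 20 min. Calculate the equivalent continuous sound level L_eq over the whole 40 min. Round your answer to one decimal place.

Weight each interval's intensity by its duration and average over T = 40 min:
Σ tᵢ·10^(Lᵢ/10) = 20·10^(68.4/10) + 20·10^(63.2/10) = 1.802e+08.
L_eq = 10·log₁₀(1.802e+08/40) = 66.54 dB.

66.5 dB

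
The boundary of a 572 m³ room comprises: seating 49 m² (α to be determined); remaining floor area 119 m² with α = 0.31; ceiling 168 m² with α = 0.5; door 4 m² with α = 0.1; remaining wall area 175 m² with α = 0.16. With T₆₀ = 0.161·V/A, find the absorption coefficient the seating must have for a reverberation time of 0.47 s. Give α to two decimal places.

From T₆₀ = 0.161·V/A, the target T₆₀ = 0.47 s needs A = 0.161·572/0.47 = 195.94 m².
Absorption from the other surfaces = 119·0.31 + 168·0.5 + 4·0.1 + 175·0.16 = 149.29 m², so the seating must supply 46.65 m² over 49 m².
α = 46.65/49 = 0.952.

0.95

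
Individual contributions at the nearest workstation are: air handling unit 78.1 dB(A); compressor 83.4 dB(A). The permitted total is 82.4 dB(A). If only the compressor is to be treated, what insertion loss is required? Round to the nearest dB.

The untreated sources together contribute 10^(78.1/10) = 6.457e+07, i.e. 78.10 dB(A).
To meet 82.4 dB(A) overall, the treated compressor may contribute at most 10^(82.4/10) − 6.457e+07 = 1.092e+08, i.e. 80.38 dB(A).
Required insertion loss = 83.4 − 80.38 = 3.02 dB.

3 dB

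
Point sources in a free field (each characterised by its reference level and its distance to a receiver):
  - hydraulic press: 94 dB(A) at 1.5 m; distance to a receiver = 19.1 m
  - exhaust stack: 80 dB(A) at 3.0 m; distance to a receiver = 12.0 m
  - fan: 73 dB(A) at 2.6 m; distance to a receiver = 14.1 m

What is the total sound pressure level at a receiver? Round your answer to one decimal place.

Propagate each source to the receiver with L = L_ref − 20·log₁₀(r/r_ref), then add intensities.
hydraulic press: 94 − 20·log₁₀(19.1/1.5) = 94 − 22.10 = 71.90 dB(A).
exhaust stack: 80 − 20·log₁₀(12.0/3.0) = 80 − 12.04 = 67.96 dB(A).
fan: 73 − 20·log₁₀(14.1/2.6) = 73 − 14.68 = 58.32 dB(A).
Σ 10^(L/10) = 2.242e+07 → L_total = 10·log₁₀(2.242e+07) = 73.51 dB(A).

73.5 dB(A)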